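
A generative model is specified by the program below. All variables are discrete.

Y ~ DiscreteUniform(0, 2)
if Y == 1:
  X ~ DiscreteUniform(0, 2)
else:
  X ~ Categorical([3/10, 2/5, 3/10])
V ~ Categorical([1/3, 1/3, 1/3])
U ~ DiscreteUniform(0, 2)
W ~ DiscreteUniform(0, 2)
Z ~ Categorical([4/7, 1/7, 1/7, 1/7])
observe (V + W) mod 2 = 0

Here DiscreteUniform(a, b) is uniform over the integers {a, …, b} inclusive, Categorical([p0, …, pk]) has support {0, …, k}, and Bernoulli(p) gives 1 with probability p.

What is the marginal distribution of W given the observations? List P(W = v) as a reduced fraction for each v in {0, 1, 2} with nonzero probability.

Enumerate traces; 540 have nonzero weight after conditioning:
  (Y=0, X=0, V=0, U=0, W=0, Z=0) weight 2/945
  (Y=0, X=0, V=0, U=0, W=0, Z=1) weight 1/1890
  (Y=0, X=0, V=0, U=0, W=0, Z=2) weight 1/1890
  (Y=0, X=0, V=0, U=0, W=0, Z=3) weight 1/1890
  (Y=0, X=0, V=0, U=0, W=2, Z=0) weight 2/945
  (Y=0, X=0, V=0, U=0, W=2, Z=1) weight 1/1890
  (Y=0, X=0, V=0, U=0, W=2, Z=2) weight 1/1890
  (Y=0, X=0, V=0, U=0, W=2, Z=3) weight 1/1890
  (Y=0, X=0, V=1, U=0, W=1, Z=0) weight 2/945
  … 531 more
Group by W:
  weight(W=0) = 2/9
  weight(W=1) = 1/9
  weight(W=2) = 2/9
Total weight = 2/9 + 1/9 + 2/9 = 5/9
P(W=0 | obs) = 2/9 / 5/9 = 2/5
P(W=1 | obs) = 1/9 / 5/9 = 1/5
P(W=2 | obs) = 2/9 / 5/9 = 2/5

P(W=0) = 2/5, P(W=1) = 1/5, P(W=2) = 2/5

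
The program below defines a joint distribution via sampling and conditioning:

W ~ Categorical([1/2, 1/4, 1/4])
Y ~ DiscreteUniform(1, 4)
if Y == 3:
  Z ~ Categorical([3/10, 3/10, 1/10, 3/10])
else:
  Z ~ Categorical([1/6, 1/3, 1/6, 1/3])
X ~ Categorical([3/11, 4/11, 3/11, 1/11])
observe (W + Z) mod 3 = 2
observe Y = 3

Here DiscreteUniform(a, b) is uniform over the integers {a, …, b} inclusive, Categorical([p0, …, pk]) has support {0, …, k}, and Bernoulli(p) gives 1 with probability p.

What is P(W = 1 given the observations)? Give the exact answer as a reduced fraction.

P(W = 1 | obs) = 3/11

Enumerate traces; 16 have nonzero weight after conditioning:
  (W=0, Y=3, Z=2, X=0) weight 3/880
  (W=0, Y=3, Z=2, X=1) weight 1/220
  (W=0, Y=3, Z=2, X=2) weight 3/880
  (W=0, Y=3, Z=2, X=3) weight 1/880
  (W=1, Y=3, Z=1, X=0) weight 9/1760
  (W=1, Y=3, Z=1, X=1) weight 3/440
  (W=1, Y=3, Z=1, X=2) weight 9/1760
  (W=1, Y=3, Z=1, X=3) weight 3/1760
  (W=2, Y=3, Z=0, X=0) weight 9/1760
  … 7 more
Group by W:
  weight(W=0) = 1/80
  weight(W=1) = 3/160
  weight(W=2) = 3/80
Total weight = 1/80 + 3/160 + 3/80 = 11/160
P(W=0 | obs) = 1/80 / 11/160 = 2/11
P(W=1 | obs) = 3/160 / 11/160 = 3/11
P(W=2 | obs) = 3/80 / 11/160 = 6/11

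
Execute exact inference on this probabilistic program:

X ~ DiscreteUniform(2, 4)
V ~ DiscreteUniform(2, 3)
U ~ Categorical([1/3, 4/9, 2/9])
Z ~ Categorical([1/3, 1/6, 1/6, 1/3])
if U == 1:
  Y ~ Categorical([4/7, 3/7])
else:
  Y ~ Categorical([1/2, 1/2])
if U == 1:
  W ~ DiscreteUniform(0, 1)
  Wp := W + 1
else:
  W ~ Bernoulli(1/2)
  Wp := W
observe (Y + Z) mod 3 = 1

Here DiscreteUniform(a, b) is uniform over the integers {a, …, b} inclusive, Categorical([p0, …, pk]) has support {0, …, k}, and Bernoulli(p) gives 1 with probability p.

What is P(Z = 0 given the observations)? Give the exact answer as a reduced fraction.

Enumerate traces; 108 have nonzero weight after conditioning:
  (X=2, V=2, U=0, Z=0, Y=1, W=0) weight 1/216
  (X=2, V=2, U=0, Z=0, Y=1, W=1) weight 1/216
  (X=2, V=2, U=0, Z=1, Y=0, W=0) weight 1/432
  (X=2, V=2, U=0, Z=1, Y=0, W=1) weight 1/432
  (X=2, V=2, U=0, Z=3, Y=1, W=0) weight 1/216
  (X=2, V=2, U=0, Z=3, Y=1, W=1) weight 1/216
  (X=2, V=2, U=1, Z=0, Y=1, W=0) weight 1/189
  (X=2, V=2, U=1, Z=0, Y=1, W=1) weight 1/189
  … 100 more
Group by Z:
  weight(Z=0) = 59/378
  weight(Z=1) = 67/756
  weight(Z=3) = 59/378
Total weight = 59/378 + 67/756 + 59/378 = 101/252
P(Z=0 | obs) = 59/378 / 101/252 = 118/303
P(Z=1 | obs) = 67/756 / 101/252 = 67/303
P(Z=3 | obs) = 59/378 / 101/252 = 118/303

P(Z = 0 | obs) = 118/303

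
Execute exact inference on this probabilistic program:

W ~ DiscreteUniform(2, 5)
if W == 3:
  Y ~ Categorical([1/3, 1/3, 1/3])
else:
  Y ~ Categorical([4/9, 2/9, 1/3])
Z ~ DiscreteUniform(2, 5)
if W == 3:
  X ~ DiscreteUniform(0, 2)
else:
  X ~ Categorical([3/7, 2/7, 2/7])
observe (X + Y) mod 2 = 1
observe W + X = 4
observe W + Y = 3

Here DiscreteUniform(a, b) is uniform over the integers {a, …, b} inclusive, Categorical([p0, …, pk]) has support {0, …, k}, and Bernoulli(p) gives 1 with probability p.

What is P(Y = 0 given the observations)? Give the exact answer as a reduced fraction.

Enumerate traces; 8 have nonzero weight after conditioning:
  (W=2, Y=1, Z=2, X=2) weight 1/252
  (W=2, Y=1, Z=3, X=2) weight 1/252
  (W=2, Y=1, Z=4, X=2) weight 1/252
  (W=2, Y=1, Z=5, X=2) weight 1/252
  (W=3, Y=0, Z=2, X=1) weight 1/144
  (W=3, Y=0, Z=3, X=1) weight 1/144
  (W=3, Y=0, Z=4, X=1) weight 1/144
  (W=3, Y=0, Z=5, X=1) weight 1/144
Group by Y:
  weight(Y=0) = 1/36
  weight(Y=1) = 1/63
Total weight = 1/36 + 1/63 = 11/252
P(Y=0 | obs) = 1/36 / 11/252 = 7/11
P(Y=1 | obs) = 1/63 / 11/252 = 4/11

P(Y = 0 | obs) = 7/11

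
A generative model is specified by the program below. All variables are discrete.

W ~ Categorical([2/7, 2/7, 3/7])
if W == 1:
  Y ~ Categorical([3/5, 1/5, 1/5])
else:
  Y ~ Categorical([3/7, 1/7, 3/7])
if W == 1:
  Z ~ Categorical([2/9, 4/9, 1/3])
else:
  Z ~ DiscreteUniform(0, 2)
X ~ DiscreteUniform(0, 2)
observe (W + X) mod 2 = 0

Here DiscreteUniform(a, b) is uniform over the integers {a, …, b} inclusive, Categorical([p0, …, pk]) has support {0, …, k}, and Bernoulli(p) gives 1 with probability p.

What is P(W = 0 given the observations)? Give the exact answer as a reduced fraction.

P(W = 0 | obs) = 1/3

Enumerate traces; 45 have nonzero weight after conditioning:
  (W=0, Y=0, Z=0, X=0) weight 2/147
  (W=0, Y=0, Z=0, X=2) weight 2/147
  (W=0, Y=0, Z=1, X=0) weight 2/147
  (W=0, Y=0, Z=1, X=2) weight 2/147
  (W=0, Y=0, Z=2, X=0) weight 2/147
  (W=0, Y=0, Z=2, X=2) weight 2/147
  (W=0, Y=1, Z=0, X=0) weight 2/441
  (W=0, Y=1, Z=0, X=2) weight 2/441
  (W=1, Y=0, Z=0, X=1) weight 4/315
  (W=2, Y=0, Z=0, X=0) weight 1/49
  … 35 more
Group by W:
  weight(W=0) = 4/21
  weight(W=1) = 2/21
  weight(W=2) = 2/7
Total weight = 4/21 + 2/21 + 2/7 = 4/7
P(W=0 | obs) = 4/21 / 4/7 = 1/3
P(W=1 | obs) = 2/21 / 4/7 = 1/6
P(W=2 | obs) = 2/7 / 4/7 = 1/2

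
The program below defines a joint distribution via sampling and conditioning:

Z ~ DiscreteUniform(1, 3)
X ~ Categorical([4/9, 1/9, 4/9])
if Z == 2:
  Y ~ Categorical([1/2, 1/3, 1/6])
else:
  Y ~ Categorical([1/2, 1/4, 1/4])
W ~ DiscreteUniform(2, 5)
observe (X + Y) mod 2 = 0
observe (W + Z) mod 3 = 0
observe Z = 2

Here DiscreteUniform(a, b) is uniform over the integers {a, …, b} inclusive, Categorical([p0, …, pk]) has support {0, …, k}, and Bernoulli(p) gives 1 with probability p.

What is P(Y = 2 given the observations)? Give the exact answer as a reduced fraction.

P(Y = 2 | obs) = 4/17

Enumerate traces; 5 have nonzero weight after conditioning:
  (Z=2, X=0, Y=0, W=4) weight 1/54
  (Z=2, X=0, Y=2, W=4) weight 1/162
  (Z=2, X=1, Y=1, W=4) weight 1/324
  (Z=2, X=2, Y=0, W=4) weight 1/54
  (Z=2, X=2, Y=2, W=4) weight 1/162
Group by Y:
  weight(Y=0) = 1/27
  weight(Y=1) = 1/324
  weight(Y=2) = 1/81
Total weight = 1/27 + 1/324 + 1/81 = 17/324
P(Y=0 | obs) = 1/27 / 17/324 = 12/17
P(Y=1 | obs) = 1/324 / 17/324 = 1/17
P(Y=2 | obs) = 1/81 / 17/324 = 4/17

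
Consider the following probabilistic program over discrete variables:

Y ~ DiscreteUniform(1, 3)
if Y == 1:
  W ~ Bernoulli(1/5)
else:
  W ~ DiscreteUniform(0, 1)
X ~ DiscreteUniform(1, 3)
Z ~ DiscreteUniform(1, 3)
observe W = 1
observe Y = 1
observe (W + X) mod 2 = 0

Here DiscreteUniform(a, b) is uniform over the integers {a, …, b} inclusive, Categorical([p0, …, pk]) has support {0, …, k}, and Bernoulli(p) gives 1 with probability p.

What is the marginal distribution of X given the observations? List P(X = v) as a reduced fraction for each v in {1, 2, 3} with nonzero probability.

P(X=1) = 1/2, P(X=3) = 1/2

Enumerate traces; 6 have nonzero weight after conditioning:
  (Y=1, W=1, X=1, Z=1) weight 1/135
  (Y=1, W=1, X=1, Z=2) weight 1/135
  (Y=1, W=1, X=1, Z=3) weight 1/135
  (Y=1, W=1, X=3, Z=1) weight 1/135
  (Y=1, W=1, X=3, Z=2) weight 1/135
  (Y=1, W=1, X=3, Z=3) weight 1/135
Group by X:
  weight(X=1) = 1/45
  weight(X=3) = 1/45
Total weight = 1/45 + 1/45 = 2/45
P(X=1 | obs) = 1/45 / 2/45 = 1/2
P(X=3 | obs) = 1/45 / 2/45 = 1/2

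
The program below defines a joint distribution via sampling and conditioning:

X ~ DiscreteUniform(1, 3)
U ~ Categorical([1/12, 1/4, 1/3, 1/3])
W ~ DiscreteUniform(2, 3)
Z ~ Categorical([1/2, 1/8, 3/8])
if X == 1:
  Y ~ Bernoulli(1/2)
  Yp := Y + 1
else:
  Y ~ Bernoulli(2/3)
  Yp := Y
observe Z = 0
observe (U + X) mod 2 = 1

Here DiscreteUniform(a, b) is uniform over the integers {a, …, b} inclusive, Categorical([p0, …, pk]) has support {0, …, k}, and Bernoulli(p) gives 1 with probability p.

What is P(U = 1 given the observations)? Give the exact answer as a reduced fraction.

P(U = 1 | obs) = 3/17

Enumerate traces; 24 have nonzero weight after conditioning:
  (X=1, U=0, W=2, Z=0, Y=0) weight 1/288
  (X=1, U=0, W=2, Z=0, Y=1) weight 1/288
  (X=1, U=0, W=3, Z=0, Y=0) weight 1/288
  (X=1, U=0, W=3, Z=0, Y=1) weight 1/288
  (X=1, U=2, W=2, Z=0, Y=0) weight 1/72
  (X=1, U=2, W=2, Z=0, Y=1) weight 1/72
  (X=1, U=2, W=3, Z=0, Y=0) weight 1/72
  (X=1, U=2, W=3, Z=0, Y=1) weight 1/72
  (X=2, U=1, W=2, Z=0, Y=0) weight 1/144
  (X=2, U=3, W=2, Z=0, Y=0) weight 1/108
  … 14 more
Group by U:
  weight(U=0) = 1/36
  weight(U=1) = 1/24
  weight(U=2) = 1/9
  weight(U=3) = 1/18
Total weight = 1/36 + 1/24 + 1/9 + 1/18 = 17/72
P(U=0 | obs) = 1/36 / 17/72 = 2/17
P(U=1 | obs) = 1/24 / 17/72 = 3/17
P(U=2 | obs) = 1/9 / 17/72 = 8/17
P(U=3 | obs) = 1/18 / 17/72 = 4/17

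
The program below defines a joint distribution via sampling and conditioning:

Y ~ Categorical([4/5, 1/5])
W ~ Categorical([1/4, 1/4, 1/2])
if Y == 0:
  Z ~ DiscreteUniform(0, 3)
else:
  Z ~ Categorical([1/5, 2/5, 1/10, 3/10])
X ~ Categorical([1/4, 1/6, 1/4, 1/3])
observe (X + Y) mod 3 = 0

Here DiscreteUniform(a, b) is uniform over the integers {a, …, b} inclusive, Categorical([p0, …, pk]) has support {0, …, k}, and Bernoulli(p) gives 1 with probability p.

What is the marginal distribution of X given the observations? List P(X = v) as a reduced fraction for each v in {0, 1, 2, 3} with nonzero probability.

Enumerate traces; 36 have nonzero weight after conditioning:
  (Y=0, W=0, Z=0, X=0) weight 1/80
  (Y=0, W=0, Z=0, X=3) weight 1/60
  (Y=0, W=0, Z=1, X=0) weight 1/80
  (Y=0, W=0, Z=1, X=3) weight 1/60
  (Y=0, W=0, Z=2, X=0) weight 1/80
  (Y=0, W=0, Z=2, X=3) weight 1/60
  (Y=0, W=0, Z=3, X=0) weight 1/80
  (Y=0, W=0, Z=3, X=3) weight 1/60
  (Y=1, W=0, Z=0, X=2) weight 1/400
  … 27 more
Group by X:
  weight(X=0) = 1/5
  weight(X=2) = 1/20
  weight(X=3) = 4/15
Total weight = 1/5 + 1/20 + 4/15 = 31/60
P(X=0 | obs) = 1/5 / 31/60 = 12/31
P(X=2 | obs) = 1/20 / 31/60 = 3/31
P(X=3 | obs) = 4/15 / 31/60 = 16/31

P(X=0) = 12/31, P(X=2) = 3/31, P(X=3) = 16/31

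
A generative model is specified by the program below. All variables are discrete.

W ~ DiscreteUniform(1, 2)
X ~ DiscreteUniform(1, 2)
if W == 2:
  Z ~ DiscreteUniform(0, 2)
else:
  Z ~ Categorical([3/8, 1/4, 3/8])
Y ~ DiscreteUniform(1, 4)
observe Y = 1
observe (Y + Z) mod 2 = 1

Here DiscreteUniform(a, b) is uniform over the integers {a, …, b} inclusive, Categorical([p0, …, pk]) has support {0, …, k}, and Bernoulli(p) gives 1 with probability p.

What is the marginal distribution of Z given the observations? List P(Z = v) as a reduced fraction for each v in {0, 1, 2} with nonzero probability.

Enumerate traces; 8 have nonzero weight after conditioning:
  (W=1, X=1, Z=0, Y=1) weight 3/128
  (W=1, X=1, Z=2, Y=1) weight 3/128
  (W=1, X=2, Z=0, Y=1) weight 3/128
  (W=1, X=2, Z=2, Y=1) weight 3/128
  (W=2, X=1, Z=0, Y=1) weight 1/48
  (W=2, X=1, Z=2, Y=1) weight 1/48
  (W=2, X=2, Z=0, Y=1) weight 1/48
  (W=2, X=2, Z=2, Y=1) weight 1/48
Group by Z:
  weight(Z=0) = 17/192
  weight(Z=2) = 17/192
Total weight = 17/192 + 17/192 = 17/96
P(Z=0 | obs) = 17/192 / 17/96 = 1/2
P(Z=2 | obs) = 17/192 / 17/96 = 1/2

P(Z=0) = 1/2, P(Z=2) = 1/2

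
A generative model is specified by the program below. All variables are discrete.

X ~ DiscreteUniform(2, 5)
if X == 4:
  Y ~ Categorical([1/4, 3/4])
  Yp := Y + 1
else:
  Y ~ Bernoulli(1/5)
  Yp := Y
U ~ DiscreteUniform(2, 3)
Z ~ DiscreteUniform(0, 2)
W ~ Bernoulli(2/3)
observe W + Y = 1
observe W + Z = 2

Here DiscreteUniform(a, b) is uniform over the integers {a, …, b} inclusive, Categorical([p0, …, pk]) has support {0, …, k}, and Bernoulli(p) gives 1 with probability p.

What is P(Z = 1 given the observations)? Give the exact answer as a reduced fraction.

Enumerate traces; 16 have nonzero weight after conditioning:
  (X=2, Y=0, U=2, Z=1, W=1) weight 1/45
  (X=2, Y=0, U=3, Z=1, W=1) weight 1/45
  (X=2, Y=1, U=2, Z=2, W=0) weight 1/360
  (X=2, Y=1, U=3, Z=2, W=0) weight 1/360
  (X=3, Y=0, U=2, Z=1, W=1) weight 1/45
  (X=3, Y=0, U=3, Z=1, W=1) weight 1/45
  (X=3, Y=1, U=2, Z=2, W=0) weight 1/360
  (X=3, Y=1, U=3, Z=2, W=0) weight 1/360
  … 8 more
Group by Z:
  weight(Z=1) = 53/360
  weight(Z=2) = 3/80
Total weight = 53/360 + 3/80 = 133/720
P(Z=1 | obs) = 53/360 / 133/720 = 106/133
P(Z=2 | obs) = 3/80 / 133/720 = 27/133

P(Z = 1 | obs) = 106/133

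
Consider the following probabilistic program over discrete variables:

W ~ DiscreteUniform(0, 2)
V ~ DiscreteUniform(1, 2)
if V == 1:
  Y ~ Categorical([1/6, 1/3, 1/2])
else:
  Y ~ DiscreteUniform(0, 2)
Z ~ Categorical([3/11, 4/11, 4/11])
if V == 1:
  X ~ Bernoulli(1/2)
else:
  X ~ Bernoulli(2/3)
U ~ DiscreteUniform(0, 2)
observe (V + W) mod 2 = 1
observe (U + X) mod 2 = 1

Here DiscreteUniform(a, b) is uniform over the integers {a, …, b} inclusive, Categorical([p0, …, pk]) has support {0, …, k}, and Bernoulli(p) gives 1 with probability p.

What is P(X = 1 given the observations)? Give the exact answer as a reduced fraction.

Enumerate traces; 81 have nonzero weight after conditioning:
  (W=0, V=1, Y=0, Z=0, X=0, U=1) weight 1/792
  (W=0, V=1, Y=0, Z=0, X=1, U=0) weight 1/792
  (W=0, V=1, Y=0, Z=0, X=1, U=2) weight 1/792
  (W=0, V=1, Y=0, Z=1, X=0, U=1) weight 1/594
  (W=0, V=1, Y=0, Z=1, X=1, U=0) weight 1/594
  (W=0, V=1, Y=0, Z=1, X=1, U=2) weight 1/594
  (W=0, V=1, Y=0, Z=2, X=0, U=1) weight 1/594
  (W=0, V=1, Y=0, Z=2, X=1, U=0) weight 1/594
  … 73 more
Group by X:
  weight(X=0) = 2/27
  weight(X=1) = 5/27
Total weight = 2/27 + 5/27 = 7/27
P(X=0 | obs) = 2/27 / 7/27 = 2/7
P(X=1 | obs) = 5/27 / 7/27 = 5/7

P(X = 1 | obs) = 5/7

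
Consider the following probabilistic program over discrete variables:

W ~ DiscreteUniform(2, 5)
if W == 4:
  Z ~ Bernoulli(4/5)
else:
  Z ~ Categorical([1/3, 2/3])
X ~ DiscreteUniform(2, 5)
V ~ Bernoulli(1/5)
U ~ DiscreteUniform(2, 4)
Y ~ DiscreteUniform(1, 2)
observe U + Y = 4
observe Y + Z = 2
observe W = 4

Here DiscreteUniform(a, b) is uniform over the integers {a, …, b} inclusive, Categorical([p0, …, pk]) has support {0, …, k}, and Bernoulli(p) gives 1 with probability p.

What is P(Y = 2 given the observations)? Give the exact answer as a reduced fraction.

P(Y = 2 | obs) = 1/5

Enumerate traces; 16 have nonzero weight after conditioning:
  (W=4, Z=0, X=2, V=0, U=2, Y=2) weight 1/600
  (W=4, Z=0, X=2, V=1, U=2, Y=2) weight 1/2400
  (W=4, Z=0, X=3, V=0, U=2, Y=2) weight 1/600
  (W=4, Z=0, X=3, V=1, U=2, Y=2) weight 1/2400
  (W=4, Z=0, X=4, V=0, U=2, Y=2) weight 1/600
  (W=4, Z=0, X=4, V=1, U=2, Y=2) weight 1/2400
  (W=4, Z=0, X=5, V=0, U=2, Y=2) weight 1/600
  (W=4, Z=0, X=5, V=1, U=2, Y=2) weight 1/2400
  (W=4, Z=1, X=2, V=0, U=3, Y=1) weight 1/150
  … 7 more
Group by Y:
  weight(Y=1) = 1/30
  weight(Y=2) = 1/120
Total weight = 1/30 + 1/120 = 1/24
P(Y=1 | obs) = 1/30 / 1/24 = 4/5
P(Y=2 | obs) = 1/120 / 1/24 = 1/5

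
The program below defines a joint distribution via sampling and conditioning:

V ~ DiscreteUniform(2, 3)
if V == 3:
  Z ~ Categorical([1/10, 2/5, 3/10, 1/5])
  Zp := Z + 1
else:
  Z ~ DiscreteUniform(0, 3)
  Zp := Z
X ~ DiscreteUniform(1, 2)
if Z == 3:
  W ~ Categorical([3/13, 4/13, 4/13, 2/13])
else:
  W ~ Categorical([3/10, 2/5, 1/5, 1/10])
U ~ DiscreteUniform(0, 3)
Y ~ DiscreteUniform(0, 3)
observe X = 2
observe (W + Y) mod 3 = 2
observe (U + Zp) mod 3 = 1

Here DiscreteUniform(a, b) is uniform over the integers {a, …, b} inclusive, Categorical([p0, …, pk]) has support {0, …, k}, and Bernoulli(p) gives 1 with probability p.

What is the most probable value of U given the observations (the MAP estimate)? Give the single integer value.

Enumerate traces; 55 have nonzero weight after conditioning:
  (V=2, Z=0, X=2, W=0, U=1, Y=2) weight 3/2560
  (V=2, Z=0, X=2, W=1, U=1, Y=1) weight 1/640
  (V=2, Z=0, X=2, W=2, U=1, Y=0) weight 1/1280
  (V=2, Z=0, X=2, W=2, U=1, Y=3) weight 1/1280
  (V=2, Z=0, X=2, W=3, U=1, Y=2) weight 1/2560
  (V=2, Z=1, X=2, W=0, U=0, Y=2) weight 3/2560
  (V=2, Z=1, X=2, W=0, U=3, Y=2) weight 3/2560
  (V=2, Z=1, X=2, W=1, U=0, Y=1) weight 1/640
  (V=2, Z=2, X=2, W=0, U=2, Y=2) weight 3/2560
  … 46 more
Group by U:
  weight(U=0) = 443/41600
  weight(U=1) = 1283/83200
  weight(U=2) = 39/3200
  weight(U=3) = 443/41600
Total weight = 443/41600 + 1283/83200 + 39/3200 + 443/41600 = 313/6400
P(U=0 | obs) = 443/41600 / 313/6400 = 886/4069
P(U=1 | obs) = 1283/83200 / 313/6400 = 1283/4069
P(U=2 | obs) = 39/3200 / 313/6400 = 78/313
P(U=3 | obs) = 443/41600 / 313/6400 = 886/4069
argmax = 1

argmax_v P(U = v | obs) = 1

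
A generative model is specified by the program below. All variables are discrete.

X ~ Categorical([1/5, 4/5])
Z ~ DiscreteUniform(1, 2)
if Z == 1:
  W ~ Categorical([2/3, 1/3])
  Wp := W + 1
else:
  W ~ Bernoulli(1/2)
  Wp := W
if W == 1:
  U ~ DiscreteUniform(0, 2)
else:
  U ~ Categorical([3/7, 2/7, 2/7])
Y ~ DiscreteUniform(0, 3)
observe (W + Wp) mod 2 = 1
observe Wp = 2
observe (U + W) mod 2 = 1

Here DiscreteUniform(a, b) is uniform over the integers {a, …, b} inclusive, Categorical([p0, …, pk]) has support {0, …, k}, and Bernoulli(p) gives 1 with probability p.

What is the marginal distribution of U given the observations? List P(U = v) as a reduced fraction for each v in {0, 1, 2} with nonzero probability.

P(U=0) = 1/2, P(U=2) = 1/2

Enumerate traces; 16 have nonzero weight after conditioning:
  (X=0, Z=1, W=1, U=0, Y=0) weight 1/360
  (X=0, Z=1, W=1, U=0, Y=1) weight 1/360
  (X=0, Z=1, W=1, U=0, Y=2) weight 1/360
  (X=0, Z=1, W=1, U=0, Y=3) weight 1/360
  (X=0, Z=1, W=1, U=2, Y=0) weight 1/360
  (X=0, Z=1, W=1, U=2, Y=1) weight 1/360
  (X=0, Z=1, W=1, U=2, Y=2) weight 1/360
  (X=0, Z=1, W=1, U=2, Y=3) weight 1/360
  … 8 more
Group by U:
  weight(U=0) = 1/18
  weight(U=2) = 1/18
Total weight = 1/18 + 1/18 = 1/9
P(U=0 | obs) = 1/18 / 1/9 = 1/2
P(U=2 | obs) = 1/18 / 1/9 = 1/2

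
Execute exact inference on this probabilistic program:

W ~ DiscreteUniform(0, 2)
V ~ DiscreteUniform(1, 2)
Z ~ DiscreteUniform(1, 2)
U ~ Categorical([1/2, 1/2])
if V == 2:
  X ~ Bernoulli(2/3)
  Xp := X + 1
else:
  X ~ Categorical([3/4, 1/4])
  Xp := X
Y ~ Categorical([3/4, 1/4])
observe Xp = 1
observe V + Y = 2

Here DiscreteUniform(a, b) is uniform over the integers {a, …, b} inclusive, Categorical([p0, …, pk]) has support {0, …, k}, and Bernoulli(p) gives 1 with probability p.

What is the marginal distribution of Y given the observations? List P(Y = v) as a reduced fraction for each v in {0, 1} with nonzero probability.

P(Y=0) = 4/5, P(Y=1) = 1/5

Enumerate traces; 24 have nonzero weight after conditioning:
  (W=0, V=1, Z=1, U=0, X=1, Y=1) weight 1/384
  (W=0, V=1, Z=1, U=1, X=1, Y=1) weight 1/384
  (W=0, V=1, Z=2, U=0, X=1, Y=1) weight 1/384
  (W=0, V=1, Z=2, U=1, X=1, Y=1) weight 1/384
  (W=0, V=2, Z=1, U=0, X=0, Y=0) weight 1/96
  (W=0, V=2, Z=1, U=1, X=0, Y=0) weight 1/96
  (W=0, V=2, Z=2, U=0, X=0, Y=0) weight 1/96
  (W=0, V=2, Z=2, U=1, X=0, Y=0) weight 1/96
  … 16 more
Group by Y:
  weight(Y=0) = 1/8
  weight(Y=1) = 1/32
Total weight = 1/8 + 1/32 = 5/32
P(Y=0 | obs) = 1/8 / 5/32 = 4/5
P(Y=1 | obs) = 1/32 / 5/32 = 1/5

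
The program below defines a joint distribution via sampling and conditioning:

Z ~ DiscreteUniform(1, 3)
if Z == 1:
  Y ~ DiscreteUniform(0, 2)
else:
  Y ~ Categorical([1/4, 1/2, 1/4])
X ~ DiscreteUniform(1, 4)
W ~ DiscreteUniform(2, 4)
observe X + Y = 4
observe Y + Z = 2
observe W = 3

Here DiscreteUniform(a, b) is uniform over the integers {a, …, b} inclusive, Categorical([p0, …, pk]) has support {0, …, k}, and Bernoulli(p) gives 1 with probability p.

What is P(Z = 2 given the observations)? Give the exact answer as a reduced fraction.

P(Z = 2 | obs) = 3/7

Enumerate traces; 2 have nonzero weight after conditioning:
  (Z=1, Y=1, X=3, W=3) weight 1/108
  (Z=2, Y=0, X=4, W=3) weight 1/144
Group by Z:
  weight(Z=1) = 1/108
  weight(Z=2) = 1/144
Total weight = 1/108 + 1/144 = 7/432
P(Z=1 | obs) = 1/108 / 7/432 = 4/7
P(Z=2 | obs) = 1/144 / 7/432 = 3/7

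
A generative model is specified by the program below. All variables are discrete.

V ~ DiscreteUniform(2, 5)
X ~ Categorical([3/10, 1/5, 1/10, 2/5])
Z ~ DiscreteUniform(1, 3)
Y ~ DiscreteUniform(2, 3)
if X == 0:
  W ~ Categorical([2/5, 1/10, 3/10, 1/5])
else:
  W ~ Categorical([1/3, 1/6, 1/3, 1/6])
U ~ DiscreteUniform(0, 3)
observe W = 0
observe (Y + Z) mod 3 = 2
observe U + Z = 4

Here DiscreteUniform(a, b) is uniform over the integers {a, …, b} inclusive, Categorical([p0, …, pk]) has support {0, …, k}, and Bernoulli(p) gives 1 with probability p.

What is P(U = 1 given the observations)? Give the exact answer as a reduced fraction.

Enumerate traces; 32 have nonzero weight after conditioning:
  (V=2, X=0, Z=2, Y=3, W=0, U=2) weight 1/800
  (V=2, X=0, Z=3, Y=2, W=0, U=1) weight 1/800
  (V=2, X=1, Z=2, Y=3, W=0, U=2) weight 1/1440
  (V=2, X=1, Z=3, Y=2, W=0, U=1) weight 1/1440
  (V=2, X=2, Z=2, Y=3, W=0, U=2) weight 1/2880
  (V=2, X=2, Z=3, Y=2, W=0, U=1) weight 1/2880
  (V=2, X=3, Z=2, Y=3, W=0, U=2) weight 1/720
  (V=2, X=3, Z=3, Y=2, W=0, U=1) weight 1/720
  … 24 more
Group by U:
  weight(U=1) = 53/3600
  weight(U=2) = 53/3600
Total weight = 53/3600 + 53/3600 = 53/1800
P(U=1 | obs) = 53/3600 / 53/1800 = 1/2
P(U=2 | obs) = 53/3600 / 53/1800 = 1/2

P(U = 1 | obs) = 1/2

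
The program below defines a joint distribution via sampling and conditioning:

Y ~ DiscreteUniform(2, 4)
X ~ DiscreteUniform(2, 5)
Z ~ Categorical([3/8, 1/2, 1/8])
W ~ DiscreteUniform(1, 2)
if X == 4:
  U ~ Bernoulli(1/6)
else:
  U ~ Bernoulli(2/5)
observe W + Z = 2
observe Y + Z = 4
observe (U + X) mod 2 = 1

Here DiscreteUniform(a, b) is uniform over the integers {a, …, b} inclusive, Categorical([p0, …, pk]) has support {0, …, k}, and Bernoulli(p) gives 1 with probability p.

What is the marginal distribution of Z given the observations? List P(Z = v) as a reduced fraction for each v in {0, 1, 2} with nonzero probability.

P(Z=0) = 3/7, P(Z=1) = 4/7

Enumerate traces; 8 have nonzero weight after conditioning:
  (Y=3, X=2, Z=1, W=1, U=1) weight 1/120
  (Y=3, X=3, Z=1, W=1, U=0) weight 1/80
  (Y=3, X=4, Z=1, W=1, U=1) weight 1/288
  (Y=3, X=5, Z=1, W=1, U=0) weight 1/80
  (Y=4, X=2, Z=0, W=2, U=1) weight 1/160
  (Y=4, X=3, Z=0, W=2, U=0) weight 3/320
  (Y=4, X=4, Z=0, W=2, U=1) weight 1/384
  (Y=4, X=5, Z=0, W=2, U=0) weight 3/320
Group by Z:
  weight(Z=0) = 53/1920
  weight(Z=1) = 53/1440
Total weight = 53/1920 + 53/1440 = 371/5760
P(Z=0 | obs) = 53/1920 / 371/5760 = 3/7
P(Z=1 | obs) = 53/1440 / 371/5760 = 4/7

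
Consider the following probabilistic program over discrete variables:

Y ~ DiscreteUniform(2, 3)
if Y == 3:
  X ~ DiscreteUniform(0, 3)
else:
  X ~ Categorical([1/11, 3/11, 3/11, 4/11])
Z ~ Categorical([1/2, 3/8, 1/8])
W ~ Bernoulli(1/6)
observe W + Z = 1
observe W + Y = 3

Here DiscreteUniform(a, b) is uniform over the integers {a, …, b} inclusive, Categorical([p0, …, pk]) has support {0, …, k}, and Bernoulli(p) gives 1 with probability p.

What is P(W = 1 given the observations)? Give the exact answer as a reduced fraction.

Enumerate traces; 8 have nonzero weight after conditioning:
  (Y=2, X=0, Z=0, W=1) weight 1/264
  (Y=2, X=1, Z=0, W=1) weight 1/88
  (Y=2, X=2, Z=0, W=1) weight 1/88
  (Y=2, X=3, Z=0, W=1) weight 1/66
  (Y=3, X=0, Z=1, W=0) weight 5/128
  (Y=3, X=1, Z=1, W=0) weight 5/128
  (Y=3, X=2, Z=1, W=0) weight 5/128
  (Y=3, X=3, Z=1, W=0) weight 5/128
Group by W:
  weight(W=0) = 5/32
  weight(W=1) = 1/24
Total weight = 5/32 + 1/24 = 19/96
P(W=0 | obs) = 5/32 / 19/96 = 15/19
P(W=1 | obs) = 1/24 / 19/96 = 4/19

P(W = 1 | obs) = 4/19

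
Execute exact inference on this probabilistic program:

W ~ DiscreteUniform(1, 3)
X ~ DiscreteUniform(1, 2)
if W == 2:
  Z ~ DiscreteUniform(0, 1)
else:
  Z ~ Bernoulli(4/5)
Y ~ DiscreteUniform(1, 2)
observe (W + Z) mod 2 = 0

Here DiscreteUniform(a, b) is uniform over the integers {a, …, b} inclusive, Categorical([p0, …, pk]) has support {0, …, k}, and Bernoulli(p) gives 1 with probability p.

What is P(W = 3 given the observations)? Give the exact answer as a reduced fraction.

P(W = 3 | obs) = 8/21

Enumerate traces; 12 have nonzero weight after conditioning:
  (W=1, X=1, Z=1, Y=1) weight 1/15
  (W=1, X=1, Z=1, Y=2) weight 1/15
  (W=1, X=2, Z=1, Y=1) weight 1/15
  (W=1, X=2, Z=1, Y=2) weight 1/15
  (W=2, X=1, Z=0, Y=1) weight 1/24
  (W=2, X=1, Z=0, Y=2) weight 1/24
  (W=2, X=2, Z=0, Y=1) weight 1/24
  (W=2, X=2, Z=0, Y=2) weight 1/24
  (W=3, X=1, Z=1, Y=1) weight 1/15
  … 3 more
Group by W:
  weight(W=1) = 4/15
  weight(W=2) = 1/6
  weight(W=3) = 4/15
Total weight = 4/15 + 1/6 + 4/15 = 7/10
P(W=1 | obs) = 4/15 / 7/10 = 8/21
P(W=2 | obs) = 1/6 / 7/10 = 5/21
P(W=3 | obs) = 4/15 / 7/10 = 8/21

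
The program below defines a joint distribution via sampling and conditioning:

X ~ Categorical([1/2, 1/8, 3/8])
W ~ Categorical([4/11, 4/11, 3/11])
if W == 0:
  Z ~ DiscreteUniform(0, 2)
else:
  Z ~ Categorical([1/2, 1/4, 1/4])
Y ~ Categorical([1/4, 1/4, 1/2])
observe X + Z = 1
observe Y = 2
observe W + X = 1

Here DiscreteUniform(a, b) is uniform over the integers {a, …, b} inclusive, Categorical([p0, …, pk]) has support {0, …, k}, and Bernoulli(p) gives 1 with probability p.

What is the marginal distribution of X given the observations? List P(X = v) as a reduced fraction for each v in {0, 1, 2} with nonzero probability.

Enumerate traces; 2 have nonzero weight after conditioning:
  (X=0, W=1, Z=1, Y=2) weight 1/44
  (X=1, W=0, Z=0, Y=2) weight 1/132
Group by X:
  weight(X=0) = 1/44
  weight(X=1) = 1/132
Total weight = 1/44 + 1/132 = 1/33
P(X=0 | obs) = 1/44 / 1/33 = 3/4
P(X=1 | obs) = 1/132 / 1/33 = 1/4

P(X=0) = 3/4, P(X=1) = 1/4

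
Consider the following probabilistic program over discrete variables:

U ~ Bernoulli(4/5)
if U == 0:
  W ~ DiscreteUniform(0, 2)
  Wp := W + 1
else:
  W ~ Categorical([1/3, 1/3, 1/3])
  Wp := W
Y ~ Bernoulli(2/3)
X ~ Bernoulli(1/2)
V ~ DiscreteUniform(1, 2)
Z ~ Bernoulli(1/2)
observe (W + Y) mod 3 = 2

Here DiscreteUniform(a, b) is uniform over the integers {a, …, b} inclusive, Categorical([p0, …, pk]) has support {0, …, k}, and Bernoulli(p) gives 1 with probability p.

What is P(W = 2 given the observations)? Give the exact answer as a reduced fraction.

Enumerate traces; 32 have nonzero weight after conditioning:
  (U=0, W=1, Y=1, X=0, V=1, Z=0) weight 1/180
  (U=0, W=1, Y=1, X=0, V=1, Z=1) weight 1/180
  (U=0, W=1, Y=1, X=0, V=2, Z=0) weight 1/180
  (U=0, W=1, Y=1, X=0, V=2, Z=1) weight 1/180
  (U=0, W=1, Y=1, X=1, V=1, Z=0) weight 1/180
  (U=0, W=1, Y=1, X=1, V=1, Z=1) weight 1/180
  (U=0, W=1, Y=1, X=1, V=2, Z=0) weight 1/180
  (U=0, W=1, Y=1, X=1, V=2, Z=1) weight 1/180
  (U=0, W=2, Y=0, X=0, V=1, Z=0) weight 1/360
  … 23 more
Group by W:
  weight(W=1) = 2/9
  weight(W=2) = 1/9
Total weight = 2/9 + 1/9 = 1/3
P(W=1 | obs) = 2/9 / 1/3 = 2/3
P(W=2 | obs) = 1/9 / 1/3 = 1/3

P(W = 2 | obs) = 1/3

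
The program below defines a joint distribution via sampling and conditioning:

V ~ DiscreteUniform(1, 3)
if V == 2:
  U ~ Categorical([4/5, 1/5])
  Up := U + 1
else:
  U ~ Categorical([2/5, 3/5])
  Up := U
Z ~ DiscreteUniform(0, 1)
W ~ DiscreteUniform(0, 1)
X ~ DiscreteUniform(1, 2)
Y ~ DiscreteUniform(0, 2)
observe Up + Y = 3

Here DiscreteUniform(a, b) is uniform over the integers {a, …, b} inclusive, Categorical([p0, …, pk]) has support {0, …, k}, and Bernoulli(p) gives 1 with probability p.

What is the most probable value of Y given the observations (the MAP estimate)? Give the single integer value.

argmax_v P(Y = v | obs) = 2

Enumerate traces; 32 have nonzero weight after conditioning:
  (V=1, U=1, Z=0, W=0, X=1, Y=2) weight 1/120
  (V=1, U=1, Z=0, W=0, X=2, Y=2) weight 1/120
  (V=1, U=1, Z=0, W=1, X=1, Y=2) weight 1/120
  (V=1, U=1, Z=0, W=1, X=2, Y=2) weight 1/120
  (V=1, U=1, Z=1, W=0, X=1, Y=2) weight 1/120
  (V=1, U=1, Z=1, W=0, X=2, Y=2) weight 1/120
  (V=1, U=1, Z=1, W=1, X=1, Y=2) weight 1/120
  (V=1, U=1, Z=1, W=1, X=2, Y=2) weight 1/120
  (V=2, U=1, Z=0, W=0, X=1, Y=1) weight 1/360
  … 23 more
Group by Y:
  weight(Y=1) = 1/45
  weight(Y=2) = 2/9
Total weight = 1/45 + 2/9 = 11/45
P(Y=1 | obs) = 1/45 / 11/45 = 1/11
P(Y=2 | obs) = 2/9 / 11/45 = 10/11
argmax = 2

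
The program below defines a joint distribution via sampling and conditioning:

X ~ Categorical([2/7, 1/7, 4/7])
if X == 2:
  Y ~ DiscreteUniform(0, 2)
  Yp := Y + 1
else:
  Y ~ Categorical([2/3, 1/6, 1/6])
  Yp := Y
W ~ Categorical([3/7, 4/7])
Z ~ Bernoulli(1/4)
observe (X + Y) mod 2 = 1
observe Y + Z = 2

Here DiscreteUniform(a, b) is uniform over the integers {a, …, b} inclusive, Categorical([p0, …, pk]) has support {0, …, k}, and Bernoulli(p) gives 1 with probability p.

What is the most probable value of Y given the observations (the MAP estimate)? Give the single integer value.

argmax_v P(Y = v | obs) = 1

Enumerate traces; 6 have nonzero weight after conditioning:
  (X=0, Y=1, W=0, Z=1) weight 1/196
  (X=0, Y=1, W=1, Z=1) weight 1/147
  (X=1, Y=2, W=0, Z=0) weight 3/392
  (X=1, Y=2, W=1, Z=0) weight 1/98
  (X=2, Y=1, W=0, Z=1) weight 1/49
  (X=2, Y=1, W=1, Z=1) weight 4/147
Group by Y:
  weight(Y=1) = 5/84
  weight(Y=2) = 1/56
Total weight = 5/84 + 1/56 = 13/168
P(Y=1 | obs) = 5/84 / 13/168 = 10/13
P(Y=2 | obs) = 1/56 / 13/168 = 3/13
argmax = 1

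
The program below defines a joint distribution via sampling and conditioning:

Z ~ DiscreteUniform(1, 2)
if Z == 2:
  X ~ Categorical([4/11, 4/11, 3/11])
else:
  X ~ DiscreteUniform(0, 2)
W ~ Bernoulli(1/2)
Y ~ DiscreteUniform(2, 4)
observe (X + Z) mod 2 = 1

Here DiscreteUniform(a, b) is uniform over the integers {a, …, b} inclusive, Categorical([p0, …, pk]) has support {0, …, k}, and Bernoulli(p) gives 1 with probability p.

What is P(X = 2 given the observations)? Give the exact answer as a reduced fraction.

P(X = 2 | obs) = 11/34

Enumerate traces; 18 have nonzero weight after conditioning:
  (Z=1, X=0, W=0, Y=2) weight 1/36
  (Z=1, X=0, W=0, Y=3) weight 1/36
  (Z=1, X=0, W=0, Y=4) weight 1/36
  (Z=1, X=0, W=1, Y=2) weight 1/36
  (Z=1, X=0, W=1, Y=3) weight 1/36
  (Z=1, X=0, W=1, Y=4) weight 1/36
  (Z=1, X=2, W=0, Y=2) weight 1/36
  (Z=1, X=2, W=0, Y=3) weight 1/36
  (Z=2, X=1, W=0, Y=2) weight 1/33
  … 9 more
Group by X:
  weight(X=0) = 1/6
  weight(X=1) = 2/11
  weight(X=2) = 1/6
Total weight = 1/6 + 2/11 + 1/6 = 17/33
P(X=0 | obs) = 1/6 / 17/33 = 11/34
P(X=1 | obs) = 2/11 / 17/33 = 6/17
P(X=2 | obs) = 1/6 / 17/33 = 11/34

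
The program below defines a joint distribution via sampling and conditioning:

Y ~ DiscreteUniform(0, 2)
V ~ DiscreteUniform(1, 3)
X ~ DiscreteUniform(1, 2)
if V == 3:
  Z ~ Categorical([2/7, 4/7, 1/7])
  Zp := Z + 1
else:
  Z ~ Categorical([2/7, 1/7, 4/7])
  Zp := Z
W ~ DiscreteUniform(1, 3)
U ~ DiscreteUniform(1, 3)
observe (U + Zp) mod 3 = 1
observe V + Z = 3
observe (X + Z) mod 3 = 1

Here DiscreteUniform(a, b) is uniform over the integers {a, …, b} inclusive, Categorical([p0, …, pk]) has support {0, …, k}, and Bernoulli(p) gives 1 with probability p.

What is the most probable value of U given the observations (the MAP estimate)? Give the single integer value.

argmax_v P(U = v | obs) = 2

Enumerate traces; 18 have nonzero weight after conditioning:
  (Y=0, V=1, X=2, Z=2, W=1, U=2) weight 2/567
  (Y=0, V=1, X=2, Z=2, W=2, U=2) weight 2/567
  (Y=0, V=1, X=2, Z=2, W=3, U=2) weight 2/567
  (Y=0, V=3, X=1, Z=0, W=1, U=3) weight 1/567
  (Y=0, V=3, X=1, Z=0, W=2, U=3) weight 1/567
  (Y=0, V=3, X=1, Z=0, W=3, U=3) weight 1/567
  (Y=1, V=1, X=2, Z=2, W=1, U=2) weight 2/567
  (Y=1, V=1, X=2, Z=2, W=2, U=2) weight 2/567
  … 10 more
Group by U:
  weight(U=2) = 2/63
  weight(U=3) = 1/63
Total weight = 2/63 + 1/63 = 1/21
P(U=2 | obs) = 2/63 / 1/21 = 2/3
P(U=3 | obs) = 1/63 / 1/21 = 1/3
argmax = 2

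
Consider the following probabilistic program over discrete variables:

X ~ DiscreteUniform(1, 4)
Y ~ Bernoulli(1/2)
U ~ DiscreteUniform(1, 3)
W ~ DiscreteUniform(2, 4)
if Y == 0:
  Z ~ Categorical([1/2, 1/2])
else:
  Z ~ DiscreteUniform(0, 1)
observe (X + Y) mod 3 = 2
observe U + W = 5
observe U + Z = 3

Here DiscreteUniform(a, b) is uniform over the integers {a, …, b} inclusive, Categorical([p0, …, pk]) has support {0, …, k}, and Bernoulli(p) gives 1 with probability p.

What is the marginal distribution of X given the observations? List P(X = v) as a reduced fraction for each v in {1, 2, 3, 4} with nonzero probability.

P(X=1) = 1/3, P(X=2) = 1/3, P(X=4) = 1/3

Enumerate traces; 6 have nonzero weight after conditioning:
  (X=1, Y=1, U=2, W=3, Z=1) weight 1/144
  (X=1, Y=1, U=3, W=2, Z=0) weight 1/144
  (X=2, Y=0, U=2, W=3, Z=1) weight 1/144
  (X=2, Y=0, U=3, W=2, Z=0) weight 1/144
  (X=4, Y=1, U=2, W=3, Z=1) weight 1/144
  (X=4, Y=1, U=3, W=2, Z=0) weight 1/144
Group by X:
  weight(X=1) = 1/72
  weight(X=2) = 1/72
  weight(X=4) = 1/72
Total weight = 1/72 + 1/72 + 1/72 = 1/24
P(X=1 | obs) = 1/72 / 1/24 = 1/3
P(X=2 | obs) = 1/72 / 1/24 = 1/3
P(X=4 | obs) = 1/72 / 1/24 = 1/3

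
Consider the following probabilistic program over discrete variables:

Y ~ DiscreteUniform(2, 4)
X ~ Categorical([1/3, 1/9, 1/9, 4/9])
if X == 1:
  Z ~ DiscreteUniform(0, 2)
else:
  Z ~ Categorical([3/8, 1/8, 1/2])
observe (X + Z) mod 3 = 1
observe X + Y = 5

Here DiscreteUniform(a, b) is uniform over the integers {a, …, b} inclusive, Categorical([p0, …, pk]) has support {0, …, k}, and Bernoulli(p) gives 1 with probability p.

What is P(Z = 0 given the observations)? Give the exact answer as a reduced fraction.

Enumerate traces; 3 have nonzero weight after conditioning:
  (Y=2, X=3, Z=1) weight 1/54
  (Y=3, X=2, Z=2) weight 1/54
  (Y=4, X=1, Z=0) weight 1/81
Group by Z:
  weight(Z=0) = 1/81
  weight(Z=1) = 1/54
  weight(Z=2) = 1/54
Total weight = 1/81 + 1/54 + 1/54 = 4/81
P(Z=0 | obs) = 1/81 / 4/81 = 1/4
P(Z=1 | obs) = 1/54 / 4/81 = 3/8
P(Z=2 | obs) = 1/54 / 4/81 = 3/8

P(Z = 0 | obs) = 1/4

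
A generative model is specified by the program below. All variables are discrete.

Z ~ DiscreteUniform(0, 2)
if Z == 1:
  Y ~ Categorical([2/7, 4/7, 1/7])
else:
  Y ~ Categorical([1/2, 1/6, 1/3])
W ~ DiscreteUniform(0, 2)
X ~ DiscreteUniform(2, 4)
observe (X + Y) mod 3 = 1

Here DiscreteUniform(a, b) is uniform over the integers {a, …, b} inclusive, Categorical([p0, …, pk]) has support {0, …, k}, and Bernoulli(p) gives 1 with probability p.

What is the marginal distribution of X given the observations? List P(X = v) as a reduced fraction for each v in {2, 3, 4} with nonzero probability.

Enumerate traces; 27 have nonzero weight after conditioning:
  (Z=0, Y=0, W=0, X=4) weight 1/54
  (Z=0, Y=0, W=1, X=4) weight 1/54
  (Z=0, Y=0, W=2, X=4) weight 1/54
  (Z=0, Y=1, W=0, X=3) weight 1/162
  (Z=0, Y=1, W=1, X=3) weight 1/162
  (Z=0, Y=1, W=2, X=3) weight 1/162
  (Z=0, Y=2, W=0, X=2) weight 1/81
  (Z=0, Y=2, W=1, X=2) weight 1/81
  … 19 more
Group by X:
  weight(X=2) = 17/189
  weight(X=3) = 19/189
  weight(X=4) = 1/7
Total weight = 17/189 + 19/189 + 1/7 = 1/3
P(X=2 | obs) = 17/189 / 1/3 = 17/63
P(X=3 | obs) = 19/189 / 1/3 = 19/63
P(X=4 | obs) = 1/7 / 1/3 = 3/7

P(X=2) = 17/63, P(X=3) = 19/63, P(X=4) = 3/7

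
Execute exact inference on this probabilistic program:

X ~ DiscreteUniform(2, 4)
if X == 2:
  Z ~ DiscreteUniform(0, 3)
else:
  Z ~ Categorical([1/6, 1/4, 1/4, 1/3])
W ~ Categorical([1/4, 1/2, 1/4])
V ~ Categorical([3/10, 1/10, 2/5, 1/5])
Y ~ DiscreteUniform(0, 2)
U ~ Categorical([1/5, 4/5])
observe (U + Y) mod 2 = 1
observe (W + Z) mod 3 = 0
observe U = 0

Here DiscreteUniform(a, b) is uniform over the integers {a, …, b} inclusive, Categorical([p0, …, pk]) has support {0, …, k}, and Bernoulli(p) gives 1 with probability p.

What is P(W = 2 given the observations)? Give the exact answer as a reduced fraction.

P(W = 2 | obs) = 1/5

Enumerate traces; 48 have nonzero weight after conditioning:
  (X=2, Z=0, W=0, V=0, Y=1, U=0) weight 1/2400
  (X=2, Z=0, W=0, V=1, Y=1, U=0) weight 1/7200
  (X=2, Z=0, W=0, V=2, Y=1, U=0) weight 1/1800
  (X=2, Z=0, W=0, V=3, Y=1, U=0) weight 1/3600
  (X=2, Z=1, W=2, V=0, Y=1, U=0) weight 1/2400
  (X=2, Z=1, W=2, V=1, Y=1, U=0) weight 1/7200
  (X=2, Z=1, W=2, V=2, Y=1, U=0) weight 1/1800
  (X=2, Z=1, W=2, V=3, Y=1, U=0) weight 1/3600
  (X=2, Z=2, W=1, V=0, Y=1, U=0) weight 1/1200
  … 39 more
Group by W:
  weight(W=0) = 1/120
  weight(W=1) = 1/120
  weight(W=2) = 1/240
Total weight = 1/120 + 1/120 + 1/240 = 1/48
P(W=0 | obs) = 1/120 / 1/48 = 2/5
P(W=1 | obs) = 1/120 / 1/48 = 2/5
P(W=2 | obs) = 1/240 / 1/48 = 1/5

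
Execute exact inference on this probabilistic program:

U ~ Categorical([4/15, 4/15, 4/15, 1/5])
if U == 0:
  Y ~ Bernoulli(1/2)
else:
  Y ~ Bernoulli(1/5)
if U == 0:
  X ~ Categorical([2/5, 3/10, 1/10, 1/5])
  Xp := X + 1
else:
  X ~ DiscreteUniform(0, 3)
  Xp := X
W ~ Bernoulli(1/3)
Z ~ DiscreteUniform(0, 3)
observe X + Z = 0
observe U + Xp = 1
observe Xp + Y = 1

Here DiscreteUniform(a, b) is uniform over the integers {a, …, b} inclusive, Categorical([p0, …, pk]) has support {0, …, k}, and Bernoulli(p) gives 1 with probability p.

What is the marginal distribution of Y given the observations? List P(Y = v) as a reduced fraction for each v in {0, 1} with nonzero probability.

P(Y=0) = 4/5, P(Y=1) = 1/5

Enumerate traces; 4 have nonzero weight after conditioning:
  (U=0, Y=0, X=0, W=0, Z=0) weight 2/225
  (U=0, Y=0, X=0, W=1, Z=0) weight 1/225
  (U=1, Y=1, X=0, W=0, Z=0) weight 1/450
  (U=1, Y=1, X=0, W=1, Z=0) weight 1/900
Group by Y:
  weight(Y=0) = 1/75
  weight(Y=1) = 1/300
Total weight = 1/75 + 1/300 = 1/60
P(Y=0 | obs) = 1/75 / 1/60 = 4/5
P(Y=1 | obs) = 1/300 / 1/60 = 1/5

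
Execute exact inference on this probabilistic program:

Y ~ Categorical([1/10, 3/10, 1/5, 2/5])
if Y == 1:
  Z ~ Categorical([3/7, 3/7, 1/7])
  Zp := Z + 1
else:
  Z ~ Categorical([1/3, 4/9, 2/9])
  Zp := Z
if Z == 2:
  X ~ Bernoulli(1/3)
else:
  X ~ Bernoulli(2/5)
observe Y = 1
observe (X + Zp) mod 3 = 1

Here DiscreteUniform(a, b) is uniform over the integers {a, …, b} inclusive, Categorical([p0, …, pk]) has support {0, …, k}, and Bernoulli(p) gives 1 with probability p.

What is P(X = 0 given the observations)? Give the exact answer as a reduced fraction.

P(X = 0 | obs) = 27/32

Enumerate traces; 2 have nonzero weight after conditioning:
  (Y=1, Z=0, X=0) weight 27/350
  (Y=1, Z=2, X=1) weight 1/70
Group by X:
  weight(X=0) = 27/350
  weight(X=1) = 1/70
Total weight = 27/350 + 1/70 = 16/175
P(X=0 | obs) = 27/350 / 16/175 = 27/32
P(X=1 | obs) = 1/70 / 16/175 = 5/32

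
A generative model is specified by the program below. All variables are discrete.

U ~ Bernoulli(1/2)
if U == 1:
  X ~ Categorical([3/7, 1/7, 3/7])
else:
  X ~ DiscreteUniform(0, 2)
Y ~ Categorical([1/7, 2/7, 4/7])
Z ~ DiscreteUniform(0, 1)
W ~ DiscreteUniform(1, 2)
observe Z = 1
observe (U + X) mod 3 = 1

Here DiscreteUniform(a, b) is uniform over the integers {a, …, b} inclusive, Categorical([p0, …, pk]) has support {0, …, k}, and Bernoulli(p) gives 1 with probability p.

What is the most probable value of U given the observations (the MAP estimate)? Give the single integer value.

argmax_v P(U = v | obs) = 1

Enumerate traces; 12 have nonzero weight after conditioning:
  (U=0, X=1, Y=0, Z=1, W=1) weight 1/168
  (U=0, X=1, Y=0, Z=1, W=2) weight 1/168
  (U=0, X=1, Y=1, Z=1, W=1) weight 1/84
  (U=0, X=1, Y=1, Z=1, W=2) weight 1/84
  (U=0, X=1, Y=2, Z=1, W=1) weight 1/42
  (U=0, X=1, Y=2, Z=1, W=2) weight 1/42
  (U=1, X=0, Y=0, Z=1, W=1) weight 3/392
  (U=1, X=0, Y=0, Z=1, W=2) weight 3/392
  … 4 more
Group by U:
  weight(U=0) = 1/12
  weight(U=1) = 3/28
Total weight = 1/12 + 3/28 = 4/21
P(U=0 | obs) = 1/12 / 4/21 = 7/16
P(U=1 | obs) = 3/28 / 4/21 = 9/16
argmax = 1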